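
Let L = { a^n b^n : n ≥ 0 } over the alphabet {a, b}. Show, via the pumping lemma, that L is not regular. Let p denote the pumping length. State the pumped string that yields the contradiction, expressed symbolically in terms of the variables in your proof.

a^{p+k} b^p

Assume L is regular; let p be its pumping constant.
Let w = a^p b^p ∈ L; note |w| = 2p ≥ p.
Write w = xyz as guaranteed by the lemma, with |xy| ≤ p and |y| > 0.
Since the first p symbols of w are all a's and |xy| ≤ p, y lies entirely in the leading a-block: y = a^k for some k with 1 ≤ k ≤ p.
Pump with i = 2: xy^2z = a^{p+k} b^p. For this to lie in L we would need p = p+k, which forces k = 0. But k ≥ 1, so xy^2z ∉ L.
Contradiction. Therefore L is not regular.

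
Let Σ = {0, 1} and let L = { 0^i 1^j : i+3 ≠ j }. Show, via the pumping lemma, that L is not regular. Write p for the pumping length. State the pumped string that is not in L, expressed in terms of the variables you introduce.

0^{p+p!} 1^{p+p!+3}

Assume L is regular. Let p be the pumping length given by the pumping lemma.
Choose w = 0^p 1^{p+p!+3}. Since p ≠ (p+p!+3)-3 = p+p!, w ∈ L; and |w| ≥ p.
The pumping lemma gives a decomposition w = xyz where |xy| ≤ p and y is nonempty.
The first p characters of w are 0's, so xy (and hence y) consists only of 0's. Write y = 0^k, 1 ≤ k ≤ p.
Since 1 ≤ k ≤ p, k divides p!; set t = 1 + p!/k. Then xy^t z has p + (p!/k)·k = p + p! copies of 0. Now the 0-count is p+p! and (1-count)-3 = (p+p!+3)-3 = p+p!, so i+3 ≠ j fails. So xy^t z = 0^{p+p!} 1^{p+p!+3} ∉ L.
This contradicts the pumping lemma, so L is not regular.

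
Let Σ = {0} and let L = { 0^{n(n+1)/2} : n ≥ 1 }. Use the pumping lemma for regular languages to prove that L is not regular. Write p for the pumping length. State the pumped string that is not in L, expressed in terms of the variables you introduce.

0^{p(p+1)/2+k}

Suppose for contradiction that L is regular, and let p be the pumping length.
Take w = 0^{p(p+1)/2} ∈ L with |w| = p(p+1)/2 ≥ p.
The pumping lemma gives a decomposition w = xyz where |xy| ≤ p and |y| > 0.
Then y = 0^k for some k with 1 ≤ k ≤ p.
Pump with i = 2: xy^2z = 0^{p(p+1)/2+k}. Since 1 ≤ k ≤ p, p(p+1)/2 < p(p+1)/2+k ≤ p(p+1)/2+p < (p+1)(p+2)/2, so p(p+1)/2+k is strictly between consecutive triangular numbers. So xy^2z ∉ L.
Contradiction. Therefore L is not regular.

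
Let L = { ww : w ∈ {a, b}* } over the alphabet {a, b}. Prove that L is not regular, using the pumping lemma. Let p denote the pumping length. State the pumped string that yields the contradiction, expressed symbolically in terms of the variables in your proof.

Suppose for contradiction that L is regular, and let p be the pumping length.
Take w = a^p b^p a^p b^p = uu where u = a^pb^p; then w ∈ L and |w| = 4p ≥ p.
Write w = xyz as guaranteed by the lemma, with |xy| ≤ p and |y| ≥ 1.
Because |xy| ≤ p and w begins with p copies of a, we have y = a^k with 1 ≤ k ≤ p.
Pump with i = 2: xy^2z = a^{p+k} b^p a^p b^p, of length 4p+k. Suppose this equals vv. The string starts with a and ends with b, so v does too; thus the boundary between the two copies of v is a b→a transition. There is exactly one such transition, at position 2p+k, so |v| = 2p+k and |vv| = 4p+2k ≠ 4p+k since k ≥ 1. So xy^2z ∉ L.
This contradicts the pumping lemma, so L is not regular.

a^{p+k} b^p a^p b^p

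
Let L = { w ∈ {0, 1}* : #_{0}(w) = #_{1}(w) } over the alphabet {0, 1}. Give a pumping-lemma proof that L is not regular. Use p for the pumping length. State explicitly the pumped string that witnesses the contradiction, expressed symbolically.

0^{p+k} 1^p

Toward a contradiction, assume L is regular with pumping length p.
Choose w = 0^p 1^p ∈ L with |w| = 2p ≥ p.
The pumping lemma gives a decomposition w = xyz where |xy| ≤ p and |y| ≥ 1.
Because |xy| ≤ p and w begins with p copies of 0, we have y = 0^k with 1 ≤ k ≤ p.
Pump with i = 2: xy^2z = 0^{p+k} 1^p has p+k occurrences of 0 but only p of 1. Since k ≥ 1 the counts differ, so xy^2z ∉ L.
This contradicts the pumping lemma, so L is not regular.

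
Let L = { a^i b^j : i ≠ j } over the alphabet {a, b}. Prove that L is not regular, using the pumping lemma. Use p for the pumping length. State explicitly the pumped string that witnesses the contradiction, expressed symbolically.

a^{p+p!} b^{p+p!}

Toward a contradiction, assume L is regular with pumping length p.
Choose w = a^p b^{p+p!}. Since p ≠ p+p!, w ∈ L; and |w| ≥ p.
Write w = xyz as guaranteed by the lemma, with |xy| ≤ p and |y| > 0.
Since the first p symbols of w are all a's and |xy| ≤ p, y lies entirely in the leading a-block: y = a^k for some k with 1 ≤ k ≤ p.
Since 1 ≤ k ≤ p, k divides p!; set t = 1 + p!/k. Then xy^t z has p + (p!/k)·k = p + p! copies of a. Now the a-count equals the b-count, so i ≠ j fails. So xy^t z = a^{p+p!} b^{p+p!} ∉ L.
This is a contradiction; hence L is not regular.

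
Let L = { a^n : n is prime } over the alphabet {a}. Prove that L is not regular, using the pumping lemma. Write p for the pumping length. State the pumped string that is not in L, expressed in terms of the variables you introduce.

a^{q(1+k)}

Toward a contradiction, assume L is regular with pumping length p.
Let q be a prime with q ≥ p+2 (infinitely many primes exist), and take w = a^q ∈ L with |w| = q ≥ p.
The pumping lemma gives a decomposition w = xyz where |xy| ≤ p and |y| > 0.
Then y = a^k for some k with 1 ≤ k ≤ p.
Since 1 ≤ k ≤ p, |xz| = q-k. Pump with i = q+1: |xy^{q+1}z| = (q-k)+(q+1)k = q+qk = q(1+k), which is composite (both factors ≥ 2). So xy^{q+1}z = a^{q(1+k)} ∉ L.
Contradiction. Therefore L is not regular.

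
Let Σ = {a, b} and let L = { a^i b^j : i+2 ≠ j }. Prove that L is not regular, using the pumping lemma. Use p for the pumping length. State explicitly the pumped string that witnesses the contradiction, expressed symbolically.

Toward a contradiction, assume L is regular with pumping length p.
Choose w = a^p b^{p+p!+2}. Since p ≠ (p+p!+2)-2 = p+p!, w ∈ L; and |w| ≥ p.
Write w = xyz as guaranteed by the lemma, with |xy| ≤ p and |y| > 0.
Since the first p symbols of w are all a's and |xy| ≤ p, y lies entirely in the leading a-block: y = a^k for some k with 1 ≤ k ≤ p.
Since 1 ≤ k ≤ p, k divides p!; set t = 1 + p!/k. Then xy^t z has p + (p!/k)·k = p + p! copies of a. Now the a-count is p+p! and (b-count)-2 = (p+p!+2)-2 = p+p!, so i+2 ≠ j fails. So xy^t z = a^{p+p!} b^{p+p!+2} ∉ L.
Contradiction. Therefore L is not regular.

a^{p+p!} b^{p+p!+2}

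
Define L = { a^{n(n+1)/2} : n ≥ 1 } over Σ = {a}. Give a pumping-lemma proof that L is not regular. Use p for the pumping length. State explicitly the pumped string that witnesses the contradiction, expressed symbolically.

Assume L is regular. Let p be the pumping length given by the pumping lemma.
Take w = a^{p(p+1)/2} ∈ L with |w| = p(p+1)/2 ≥ p.
Write w = xyz as guaranteed by the lemma, with |xy| ≤ p and |y| ≥ 1.
Then y = a^k for some k with 1 ≤ k ≤ p.
Pump with i = 2: xy^2z = a^{p(p+1)/2+k}. Since 1 ≤ k ≤ p, p(p+1)/2 < p(p+1)/2+k ≤ p(p+1)/2+p < (p+1)(p+2)/2, so p(p+1)/2+k is strictly between consecutive triangular numbers. So xy^2z ∉ L.
This contradicts the pumping lemma, so L is not regular.

a^{p(p+1)/2+k}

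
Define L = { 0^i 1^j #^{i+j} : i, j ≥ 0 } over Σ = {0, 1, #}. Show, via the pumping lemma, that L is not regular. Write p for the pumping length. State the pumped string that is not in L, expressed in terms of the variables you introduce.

0^{p+k} 1^p #^{2p}

Suppose for contradiction that L is regular, and let p be the pumping length.
Take w = 0^p 1^p #^{2p} ∈ L (with i=j=p, i+j=2p), |w| = 4p ≥ p.
The pumping lemma gives a decomposition w = xyz where |xy| ≤ p and |y| > 0.
The first p characters of w are 0's, so xy (and hence y) consists only of 0's. Write y = 0^k, 1 ≤ k ≤ p.
Consider xy^2z = 0^{p+k} 1^p #^{2p}. Now the 0- and 1-counts sum to 2p+k, but the #-count is 2p ≠ 2p+k. So xy^2z ∉ L.
Contradiction. Therefore L is not regular.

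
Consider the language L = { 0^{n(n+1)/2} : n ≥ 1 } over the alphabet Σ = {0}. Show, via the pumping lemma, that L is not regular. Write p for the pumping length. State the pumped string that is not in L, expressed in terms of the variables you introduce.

Toward a contradiction, assume L is regular with pumping length p.
Take w = 0^{p(p+1)/2} ∈ L with |w| = p(p+1)/2 ≥ p.
Write w = xyz as guaranteed by the lemma, with |xy| ≤ p and y is nonempty.
Then y = 0^k for some k with 1 ≤ k ≤ p.
Pump with i = 2: xy^2z = 0^{p(p+1)/2+k}. Since 1 ≤ k ≤ p, p(p+1)/2 < p(p+1)/2+k ≤ p(p+1)/2+p < (p+1)(p+2)/2, so p(p+1)/2+k is strictly between consecutive triangular numbers. So xy^2z ∉ L.
This contradicts the pumping lemma, so L is not regular.

0^{p(p+1)/2+k}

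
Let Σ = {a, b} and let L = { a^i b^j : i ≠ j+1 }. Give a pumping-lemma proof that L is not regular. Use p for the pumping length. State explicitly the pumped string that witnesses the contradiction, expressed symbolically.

a^{p+p!} b^{p+p!-1}

Assume L is regular. Let p be the pumping length given by the pumping lemma.
Choose w = a^p b^{p+p!-1}. Since p ≠ (p+p!-1)+1 = p+p!, w ∈ L; and |w| ≥ p.
Write w = xyz as guaranteed by the lemma, with |xy| ≤ p and y is nonempty.
Since the first p symbols of w are all a's and |xy| ≤ p, y lies entirely in the leading a-block: y = a^k for some k with 1 ≤ k ≤ p.
Since 1 ≤ k ≤ p, k divides p!; set t = 1 + p!/k. Then xy^t z has p + (p!/k)·k = p + p! copies of a. Now the a-count is p+p! and (b-count)+1 = (p+p!-1)+1 = p+p!, so i ≠ j+1 fails. So xy^t z = a^{p+p!} b^{p+p!-1} ∉ L.
This is a contradiction; hence L is not regular.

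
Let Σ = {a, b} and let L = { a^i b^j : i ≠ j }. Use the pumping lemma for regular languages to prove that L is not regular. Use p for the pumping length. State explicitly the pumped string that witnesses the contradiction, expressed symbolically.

Toward a contradiction, assume L is regular with pumping length p.
Choose w = a^p b^{p+p!}. Since p ≠ p+p!, w ∈ L; and |w| ≥ p.
Write w = xyz as guaranteed by the lemma, with |xy| ≤ p and |y| ≥ 1.
Because |xy| ≤ p and w begins with p copies of a, we have y = a^k with 1 ≤ k ≤ p.
Since 1 ≤ k ≤ p, k divides p!; set t = 1 + p!/k. Then xy^t z has p + (p!/k)·k = p + p! copies of a. Now the a-count equals the b-count, so i ≠ j fails. So xy^t z = a^{p+p!} b^{p+p!} ∉ L.
Contradiction. Therefore L is not regular.

a^{p+p!} b^{p+p!}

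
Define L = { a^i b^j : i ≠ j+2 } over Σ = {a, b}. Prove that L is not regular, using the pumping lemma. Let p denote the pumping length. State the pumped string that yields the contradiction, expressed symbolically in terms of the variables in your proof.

Suppose for contradiction that L is regular, and let p be the pumping length.
Choose w = a^p b^{p+p!-2}. Since p ≠ (p+p!-2)+2 = p+p!, w ∈ L; and |w| ≥ p.
By the pumping lemma, w = xyz with |xy| ≤ p and |y| ≥ 1.
Since the first p symbols of w are all a's and |xy| ≤ p, y lies entirely in the leading a-block: y = a^k for some k with 1 ≤ k ≤ p.
Since 1 ≤ k ≤ p, k divides p!; set t = 1 + p!/k. Then xy^t z has p + (p!/k)·k = p + p! copies of a. Now the a-count is p+p! and (b-count)+2 = (p+p!-2)+2 = p+p!, so i ≠ j+2 fails. So xy^t z = a^{p+p!} b^{p+p!-2} ∉ L.
Contradiction. Therefore L is not regular.

a^{p+p!} b^{p+p!-2}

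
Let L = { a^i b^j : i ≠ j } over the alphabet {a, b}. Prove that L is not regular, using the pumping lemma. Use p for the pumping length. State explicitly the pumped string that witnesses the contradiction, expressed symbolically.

a^{p+p!} b^{p+p!}

Toward a contradiction, assume L is regular with pumping length p.
Choose w = a^p b^{p+p!}. Since p ≠ p+p!, w ∈ L; and |w| ≥ p.
The pumping lemma gives a decomposition w = xyz where |xy| ≤ p and |y| ≥ 1.
Because |xy| ≤ p and w begins with p copies of a, we have y = a^k with 1 ≤ k ≤ p.
Since 1 ≤ k ≤ p, k divides p!; set t = 1 + p!/k. Then xy^t z has p + (p!/k)·k = p + p! copies of a. Now the a-count equals the b-count, so i ≠ j fails. So xy^t z = a^{p+p!} b^{p+p!} ∉ L.
This contradicts the pumping lemma, so L is not regular.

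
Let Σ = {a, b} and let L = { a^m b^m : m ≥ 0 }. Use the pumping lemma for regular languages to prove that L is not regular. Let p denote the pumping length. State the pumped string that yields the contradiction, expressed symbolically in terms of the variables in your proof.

Assume L is regular; let p be its pumping constant.
Choose w = a^p b^p, which is in L with |w| = 2p ≥ p.
Write w = xyz as guaranteed by the lemma, with |xy| ≤ p and y is nonempty.
Since the first p symbols of w are all a's and |xy| ≤ p, y lies entirely in the leading a-block: y = a^k for some k with 1 ≤ k ≤ p.
Pump with i = 2: xy^2z = a^{p+k} b^p. For this to lie in L we would need p = p+k, which forces k = 0. But k ≥ 1, so xy^2z ∉ L.
Contradiction. Therefore L is not regular.

a^{p+k} b^p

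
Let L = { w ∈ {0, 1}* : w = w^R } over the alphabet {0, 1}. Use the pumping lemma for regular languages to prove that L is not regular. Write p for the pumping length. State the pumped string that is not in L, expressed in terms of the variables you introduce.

0^{p+k} 1 0^p

Suppose for contradiction that L is regular, and let p be the pumping length.
Take w = 0^p 1 0^p, a palindrome of length 2p+1 ≥ p.
The pumping lemma gives a decomposition w = xyz where |xy| ≤ p and |y| > 0.
The first p characters of w are 0's, so xy (and hence y) consists only of 0's. Write y = 0^k, 1 ≤ k ≤ p.
Pump with i = 2: xy^2z = 0^{p+k} 1 0^p. Its reverse is 0^p 1 0^{p+k}, which differs from xy^2z since k ≥ 1. So xy^2z is not a palindrome and xy^2z ∉ L.
Contradiction. Therefore L is not regular.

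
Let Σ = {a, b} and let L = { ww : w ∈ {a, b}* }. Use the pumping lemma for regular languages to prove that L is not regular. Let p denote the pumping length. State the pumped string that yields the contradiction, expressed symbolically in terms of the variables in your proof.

a^{p+k} b^p a^p b^p

Assume L is regular. Let p be the pumping length given by the pumping lemma.
Take w = a^p b^p a^p b^p = uu where u = a^pb^p; then w ∈ L and |w| = 4p ≥ p.
Write w = xyz as guaranteed by the lemma, with |xy| ≤ p and y is nonempty.
Since the first p symbols of w are all a's and |xy| ≤ p, y lies entirely in the leading a-block: y = a^k for some k with 1 ≤ k ≤ p.
Pump with i = 2: xy^2z = a^{p+k} b^p a^p b^p, of length 4p+k. Suppose this equals vv. The string starts with a and ends with b, so v does too; thus the boundary between the two copies of v is a b→a transition. There is exactly one such transition, at position 2p+k, so |v| = 2p+k and |vv| = 4p+2k ≠ 4p+k since k ≥ 1. So xy^2z ∉ L.
This contradicts the pumping lemma, so L is not regular.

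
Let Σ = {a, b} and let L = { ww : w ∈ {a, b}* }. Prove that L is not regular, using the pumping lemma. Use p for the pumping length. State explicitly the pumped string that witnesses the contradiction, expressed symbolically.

a^{p+k} b^p a^p b^p

Suppose for contradiction that L is regular, and let p be the pumping length.
Take w = a^p b^p a^p b^p = uu where u = a^pb^p; then w ∈ L and |w| = 4p ≥ p.
The pumping lemma gives a decomposition w = xyz where |xy| ≤ p and |y| ≥ 1.
The first p characters of w are a's, so xy (and hence y) consists only of a's. Write y = a^k, 1 ≤ k ≤ p.
Pump with i = 2: xy^2z = a^{p+k} b^p a^p b^p, of length 4p+k. Suppose this equals vv. The string starts with a and ends with b, so v does too; thus the boundary between the two copies of v is a b→a transition. There is exactly one such transition, at position 2p+k, so |v| = 2p+k and |vv| = 4p+2k ≠ 4p+k since k ≥ 1. So xy^2z ∉ L.
Contradiction. Therefore L is not regular.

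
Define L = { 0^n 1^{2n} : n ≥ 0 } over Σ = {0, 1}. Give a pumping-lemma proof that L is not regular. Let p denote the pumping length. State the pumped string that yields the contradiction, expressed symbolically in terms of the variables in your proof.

Assume L is regular; let p be its pumping constant.
Choose w = 0^p 1^{2p}, which is in L with |w| = 3p ≥ p.
Write w = xyz as guaranteed by the lemma, with |xy| ≤ p and |y| > 0.
The first p characters of w are 0's, so xy (and hence y) consists only of 0's. Write y = 0^k, 1 ≤ k ≤ p.
Pump with i = 2: xy^2z = 0^{p+k} 1^{2p}. For this to lie in L we would need 2p = 2(p+k), which forces k = 0. But k ≥ 1, so xy^2z ∉ L.
This contradicts the pumping lemma, so L is not regular.

0^{p+k} 1^{2p}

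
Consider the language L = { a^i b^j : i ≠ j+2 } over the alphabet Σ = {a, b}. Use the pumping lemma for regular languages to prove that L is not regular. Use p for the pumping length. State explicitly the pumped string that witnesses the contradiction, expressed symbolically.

Suppose for contradiction that L is regular, and let p be the pumping length.
Choose w = a^p b^{p+p!-2}. Since p ≠ (p+p!-2)+2 = p+p!, w ∈ L; and |w| ≥ p.
The pumping lemma gives a decomposition w = xyz where |xy| ≤ p and |y| > 0.
The first p characters of w are a's, so xy (and hence y) consists only of a's. Write y = a^k, 1 ≤ k ≤ p.
Since 1 ≤ k ≤ p, k divides p!; set t = 1 + p!/k. Then xy^t z has p + (p!/k)·k = p + p! copies of a. Now the a-count is p+p! and (b-count)+2 = (p+p!-2)+2 = p+p!, so i ≠ j+2 fails. So xy^t z = a^{p+p!} b^{p+p!-2} ∉ L.
This contradicts the pumping lemma, so L is not regular.

a^{p+p!} b^{p+p!-2}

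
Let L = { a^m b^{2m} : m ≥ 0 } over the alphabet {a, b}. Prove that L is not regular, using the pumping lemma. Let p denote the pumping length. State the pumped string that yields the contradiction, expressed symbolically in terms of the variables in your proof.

a^{p+k} b^{2p}

Suppose for contradiction that L is regular, and let p be the pumping length.
Take w = a^p b^{2p}. Then w ∈ L and |w| = 3p ≥ p.
Write w = xyz as guaranteed by the lemma, with |xy| ≤ p and |y| ≥ 1.
Because |xy| ≤ p and w begins with p copies of a, we have y = a^k with 1 ≤ k ≤ p.
Pump with i = 2: xy^2z = a^{p+k} b^{2p}. For this to lie in L we would need 2p = 2(p+k), which forces k = 0. But k ≥ 1, so xy^2z ∉ L.
This is a contradiction; hence L is not regular.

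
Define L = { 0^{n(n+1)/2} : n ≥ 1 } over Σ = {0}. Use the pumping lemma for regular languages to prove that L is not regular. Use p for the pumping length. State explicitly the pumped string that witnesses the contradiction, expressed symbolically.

Assume L is regular; let p be its pumping constant.
Take w = 0^{p(p+1)/2} ∈ L with |w| = p(p+1)/2 ≥ p.
Write w = xyz as guaranteed by the lemma, with |xy| ≤ p and y is nonempty.
Then y = 0^k for some k with 1 ≤ k ≤ p.
Pump with i = 2: xy^2z = 0^{p(p+1)/2+k}. Since 1 ≤ k ≤ p, p(p+1)/2 < p(p+1)/2+k ≤ p(p+1)/2+p < (p+1)(p+2)/2, so p(p+1)/2+k is strictly between consecutive triangular numbers. So xy^2z ∉ L.
This contradicts the pumping lemma, so L is not regular.

0^{p(p+1)/2+k}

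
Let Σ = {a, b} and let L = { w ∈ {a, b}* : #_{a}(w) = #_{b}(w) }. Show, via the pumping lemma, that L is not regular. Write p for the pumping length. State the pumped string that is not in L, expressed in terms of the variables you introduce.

Assume L is regular. Let p be the pumping length given by the pumping lemma.
Choose w = a^p b^p ∈ L with |w| = 2p ≥ p.
Write w = xyz as guaranteed by the lemma, with |xy| ≤ p and |y| ≥ 1.
Since the first p symbols of w are all a's and |xy| ≤ p, y lies entirely in the leading a-block: y = a^k for some k with 1 ≤ k ≤ p.
Pump with i = 2: xy^2z = a^{p+k} b^p has p+k occurrences of a but only p of b. Since k ≥ 1 the counts differ, so xy^2z ∉ L.
Contradiction. Therefore L is not regular.

a^{p+k} b^p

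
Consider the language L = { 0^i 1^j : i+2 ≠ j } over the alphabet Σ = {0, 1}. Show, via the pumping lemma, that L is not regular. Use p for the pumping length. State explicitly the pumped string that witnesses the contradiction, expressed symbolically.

Toward a contradiction, assume L is regular with pumping length p.
Choose w = 0^p 1^{p+p!+2}. Since p ≠ (p+p!+2)-2 = p+p!, w ∈ L; and |w| ≥ p.
By the pumping lemma, w = xyz with |xy| ≤ p and y is nonempty.
Since the first p symbols of w are all 0's and |xy| ≤ p, y lies entirely in the leading 0-block: y = 0^k for some k with 1 ≤ k ≤ p.
Since 1 ≤ k ≤ p, k divides p!; set t = 1 + p!/k. Then xy^t z has p + (p!/k)·k = p + p! copies of 0. Now the 0-count is p+p! and (1-count)-2 = (p+p!+2)-2 = p+p!, so i+2 ≠ j fails. So xy^t z = 0^{p+p!} 1^{p+p!+2} ∉ L.
This is a contradiction; hence L is not regular.

0^{p+p!} 1^{p+p!+2}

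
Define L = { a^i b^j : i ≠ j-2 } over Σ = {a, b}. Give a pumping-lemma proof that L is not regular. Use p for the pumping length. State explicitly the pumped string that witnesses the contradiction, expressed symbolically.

Assume L is regular. Let p be the pumping length given by the pumping lemma.
Choose w = a^p b^{p+p!+2}. Since p ≠ (p+p!+2)-2 = p+p!, w ∈ L; and |w| ≥ p.
The pumping lemma gives a decomposition w = xyz where |xy| ≤ p and |y| > 0.
The first p characters of w are a's, so xy (and hence y) consists only of a's. Write y = a^k, 1 ≤ k ≤ p.
Since 1 ≤ k ≤ p, k divides p!; set t = 1 + p!/k. Then xy^t z has p + (p!/k)·k = p + p! copies of a. Now the a-count is p+p! and (b-count)-2 = (p+p!+2)-2 = p+p!, so i ≠ j-2 fails. So xy^t z = a^{p+p!} b^{p+p!+2} ∉ L.
Contradiction. Therefore L is not regular.

a^{p+p!} b^{p+p!+2}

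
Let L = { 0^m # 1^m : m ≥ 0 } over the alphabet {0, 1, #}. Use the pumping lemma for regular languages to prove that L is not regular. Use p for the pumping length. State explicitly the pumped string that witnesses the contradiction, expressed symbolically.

0^{p+k} # 1^p

Assume L is regular; let p be its pumping constant.
Take w = 0^p # 1^p ∈ L with |w| = 2p+1 ≥ p.
Write w = xyz as guaranteed by the lemma, with |xy| ≤ p and y is nonempty.
The first p characters of w are 0's, so xy (and hence y) consists only of 0's. Write y = 0^k, 1 ≤ k ≤ p.
Pump with i = 2: xy^2z = 0^{p+k} # 1^p, which would require p+k = p. But k ≥ 1, so xy^2z ∉ L.
This is a contradiction; hence L is not regular.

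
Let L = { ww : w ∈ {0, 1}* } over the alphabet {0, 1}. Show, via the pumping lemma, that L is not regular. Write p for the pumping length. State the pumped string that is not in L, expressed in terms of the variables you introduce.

0^{p+k} 1^p 0^p 1^p

Assume L is regular; let p be its pumping constant.
Take w = 0^p 1^p 0^p 1^p = uu where u = 0^p1^p; then w ∈ L and |w| = 4p ≥ p.
The pumping lemma gives a decomposition w = xyz where |xy| ≤ p and |y| ≥ 1.
Since the first p symbols of w are all 0's and |xy| ≤ p, y lies entirely in the leading 0-block: y = 0^k for some k with 1 ≤ k ≤ p.
Pump with i = 2: xy^2z = 0^{p+k} 1^p 0^p 1^p, of length 4p+k. Suppose this equals vv. The string starts with 0 and ends with 1, so v does too; thus the boundary between the two copies of v is a 1→0 transition. There is exactly one such transition, at position 2p+k, so |v| = 2p+k and |vv| = 4p+2k ≠ 4p+k since k ≥ 1. So xy^2z ∉ L.
Contradiction. Therefore L is not regular.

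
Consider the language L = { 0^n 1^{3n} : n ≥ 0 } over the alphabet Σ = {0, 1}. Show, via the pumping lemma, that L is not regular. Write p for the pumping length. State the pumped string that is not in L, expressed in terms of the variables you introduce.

Toward a contradiction, assume L is regular with pumping length p.
Let w = 0^p 1^{3p} ∈ L; note |w| = 4p ≥ p.
Write w = xyz as guaranteed by the lemma, with |xy| ≤ p and |y| ≥ 1.
Since the first p symbols of w are all 0's and |xy| ≤ p, y lies entirely in the leading 0-block: y = 0^k for some k with 1 ≤ k ≤ p.
Pump with i = 2: xy^2z = 0^{p+k} 1^{3p}. For this to lie in L we would need 3p = 3(p+k), which forces k = 0. But k ≥ 1, so xy^2z ∉ L.
Contradiction. Therefore L is not regular.

0^{p+k} 1^{3p}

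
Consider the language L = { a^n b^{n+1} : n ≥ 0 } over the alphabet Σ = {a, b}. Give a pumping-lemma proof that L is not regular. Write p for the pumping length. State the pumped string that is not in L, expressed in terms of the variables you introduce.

a^{p+k} b^{p+1}

Toward a contradiction, assume L is regular with pumping length p.
Take w = a^p b^{p+1}. Then w ∈ L and |w| = 2p+1 ≥ p.
The pumping lemma gives a decomposition w = xyz where |xy| ≤ p and |y| > 0.
Because |xy| ≤ p and w begins with p copies of a, we have y = a^k with 1 ≤ k ≤ p.
Pump with i = 2: xy^2z = a^{p+k} b^{p+1}. For this to lie in L we would need p+1 = (p+k)+1, which forces k = 0. But k ≥ 1, so xy^2z ∉ L.
This contradicts the pumping lemma, so L is not regular.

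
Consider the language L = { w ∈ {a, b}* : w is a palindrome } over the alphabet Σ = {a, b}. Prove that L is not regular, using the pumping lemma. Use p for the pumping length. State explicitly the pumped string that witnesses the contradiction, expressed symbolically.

Assume L is regular. Let p be the pumping length given by the pumping lemma.
Take w = a^p b a^p, a palindrome of length 2p+1 ≥ p.
Write w = xyz as guaranteed by the lemma, with |xy| ≤ p and |y| ≥ 1.
Since the first p symbols of w are all a's and |xy| ≤ p, y lies entirely in the leading a-block: y = a^k for some k with 1 ≤ k ≤ p.
Pump with i = 2: xy^2z = a^{p+k} b a^p. Its reverse is a^p b a^{p+k}, which differs from xy^2z since k ≥ 1. So xy^2z is not a palindrome and xy^2z ∉ L.
Contradiction. Therefore L is not regular.

a^{p+k} b a^p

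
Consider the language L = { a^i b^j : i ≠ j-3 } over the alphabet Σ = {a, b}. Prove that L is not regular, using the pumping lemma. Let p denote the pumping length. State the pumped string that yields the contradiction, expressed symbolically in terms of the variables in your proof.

Suppose for contradiction that L is regular, and let p be the pumping length.
Choose w = a^p b^{p+p!+3}. Since p ≠ (p+p!+3)-3 = p+p!, w ∈ L; and |w| ≥ p.
Write w = xyz as guaranteed by the lemma, with |xy| ≤ p and y is nonempty.
Since the first p symbols of w are all a's and |xy| ≤ p, y lies entirely in the leading a-block: y = a^k for some k with 1 ≤ k ≤ p.
Since 1 ≤ k ≤ p, k divides p!; set t = 1 + p!/k. Then xy^t z has p + (p!/k)·k = p + p! copies of a. Now the a-count is p+p! and (b-count)-3 = (p+p!+3)-3 = p+p!, so i ≠ j-3 fails. So xy^t z = a^{p+p!} b^{p+p!+3} ∉ L.
This contradicts the pumping lemma, so L is not regular.

a^{p+p!} b^{p+p!+3}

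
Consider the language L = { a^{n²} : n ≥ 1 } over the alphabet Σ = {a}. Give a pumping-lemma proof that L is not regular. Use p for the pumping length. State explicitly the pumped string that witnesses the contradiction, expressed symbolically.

a^{p²+k}

Suppose for contradiction that L is regular, and let p be the pumping length.
Take w = a^{p²} ∈ L with |w| = p² ≥ p.
The pumping lemma gives a decomposition w = xyz where |xy| ≤ p and y is nonempty.
Then y = a^k for some k with 1 ≤ k ≤ p.
Pump with i = 2: xy^2z = a^{p²+k}. Since 1 ≤ k ≤ p, p² < p²+k ≤ p²+p < (p+1)², so p²+k lies strictly between consecutive squares and is not a perfect square. So xy^2z ∉ L.
This contradicts the pumping lemma, so L is not regular.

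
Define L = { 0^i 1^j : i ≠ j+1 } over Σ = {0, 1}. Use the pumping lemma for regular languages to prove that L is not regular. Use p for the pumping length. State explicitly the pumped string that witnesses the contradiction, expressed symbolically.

0^{p+p!} 1^{p+p!-1}

Suppose for contradiction that L is regular, and let p be the pumping length.
Choose w = 0^p 1^{p+p!-1}. Since p ≠ (p+p!-1)+1 = p+p!, w ∈ L; and |w| ≥ p.
Write w = xyz as guaranteed by the lemma, with |xy| ≤ p and |y| > 0.
Since the first p symbols of w are all 0's and |xy| ≤ p, y lies entirely in the leading 0-block: y = 0^k for some k with 1 ≤ k ≤ p.
Since 1 ≤ k ≤ p, k divides p!; set t = 1 + p!/k. Then xy^t z has p + (p!/k)·k = p + p! copies of 0. Now the 0-count is p+p! and (1-count)+1 = (p+p!-1)+1 = p+p!, so i ≠ j+1 fails. So xy^t z = 0^{p+p!} 1^{p+p!-1} ∉ L.
Contradiction. Therefore L is not regular.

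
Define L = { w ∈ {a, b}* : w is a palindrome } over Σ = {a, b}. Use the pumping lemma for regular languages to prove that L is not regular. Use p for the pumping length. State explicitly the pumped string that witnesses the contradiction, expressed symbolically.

a^{p+k} b a^p

Suppose for contradiction that L is regular, and let p be the pumping length.
Take w = a^p b a^p, a palindrome of length 2p+1 ≥ p.
By the pumping lemma, w = xyz with |xy| ≤ p and y is nonempty.
The first p characters of w are a's, so xy (and hence y) consists only of a's. Write y = a^k, 1 ≤ k ≤ p.
Pump with i = 2: xy^2z = a^{p+k} b a^p. Its reverse is a^p b a^{p+k}, which differs from xy^2z since k ≥ 1. So xy^2z is not a palindrome and xy^2z ∉ L.
Contradiction. Therefore L is not regular.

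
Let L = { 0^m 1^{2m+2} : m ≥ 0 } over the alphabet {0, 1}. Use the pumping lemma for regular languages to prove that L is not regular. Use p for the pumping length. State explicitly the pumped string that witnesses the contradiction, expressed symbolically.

0^{p+k} 1^{2p+2}

Toward a contradiction, assume L is regular with pumping length p.
Take w = 0^p 1^{2p+2}. Then w ∈ L and |w| = 3p+2 ≥ p.
By the pumping lemma, w = xyz with |xy| ≤ p and y is nonempty.
Since the first p symbols of w are all 0's and |xy| ≤ p, y lies entirely in the leading 0-block: y = 0^k for some k with 1 ≤ k ≤ p.
Pump with i = 2: xy^2z = 0^{p+k} 1^{2p+2}. For this to lie in L we would need 2p+2 = 2(p+k)+2, which forces k = 0. But k ≥ 1, so xy^2z ∉ L.
This is a contradiction; hence L is not regular.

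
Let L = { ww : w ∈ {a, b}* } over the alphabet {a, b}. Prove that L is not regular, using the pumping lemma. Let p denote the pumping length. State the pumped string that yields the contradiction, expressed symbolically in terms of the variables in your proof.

Toward a contradiction, assume L is regular with pumping length p.
Take w = a^p b^p a^p b^p = uu where u = a^pb^p; then w ∈ L and |w| = 4p ≥ p.
The pumping lemma gives a decomposition w = xyz where |xy| ≤ p and y is nonempty.
Since the first p symbols of w are all a's and |xy| ≤ p, y lies entirely in the leading a-block: y = a^k for some k with 1 ≤ k ≤ p.
Pump with i = 2: xy^2z = a^{p+k} b^p a^p b^p, of length 4p+k. Suppose this equals vv. The string starts with a and ends with b, so v does too; thus the boundary between the two copies of v is a b→a transition. There is exactly one such transition, at position 2p+k, so |v| = 2p+k and |vv| = 4p+2k ≠ 4p+k since k ≥ 1. So xy^2z ∉ L.
Contradiction. Therefore L is not regular.

a^{p+k} b^p a^p b^p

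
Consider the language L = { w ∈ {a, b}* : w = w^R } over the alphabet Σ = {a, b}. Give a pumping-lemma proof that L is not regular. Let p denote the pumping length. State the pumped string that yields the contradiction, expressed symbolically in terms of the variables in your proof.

a^{p+k} b a^p

Assume L is regular; let p be its pumping constant.
Take w = a^p b a^p, a palindrome of length 2p+1 ≥ p.
By the pumping lemma, w = xyz with |xy| ≤ p and |y| ≥ 1.
Because |xy| ≤ p and w begins with p copies of a, we have y = a^k with 1 ≤ k ≤ p.
Pump with i = 2: xy^2z = a^{p+k} b a^p. Its reverse is a^p b a^{p+k}, which differs from xy^2z since k ≥ 1. So xy^2z is not a palindrome and xy^2z ∉ L.
This is a contradiction; hence L is not regular.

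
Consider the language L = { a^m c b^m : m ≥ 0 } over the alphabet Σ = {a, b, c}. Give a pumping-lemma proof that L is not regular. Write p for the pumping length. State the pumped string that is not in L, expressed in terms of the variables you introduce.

a^{p+k} c b^p

Toward a contradiction, assume L is regular with pumping length p.
Take w = a^p c b^p ∈ L with |w| = 2p+1 ≥ p.
By the pumping lemma, w = xyz with |xy| ≤ p and |y| ≥ 1.
The first p characters of w are a's, so xy (and hence y) consists only of a's. Write y = a^k, 1 ≤ k ≤ p.
Pump with i = 2: xy^2z = a^{p+k} c b^p, which would require p+k = p. But k ≥ 1, so xy^2z ∉ L.
This is a contradiction; hence L is not regular.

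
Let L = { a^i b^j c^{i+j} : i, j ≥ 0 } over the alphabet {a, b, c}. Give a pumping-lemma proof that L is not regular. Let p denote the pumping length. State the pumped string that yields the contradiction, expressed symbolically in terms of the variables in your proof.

Assume L is regular; let p be its pumping constant.
Take w = a^p b^p c^{2p} ∈ L (with i=j=p, i+j=2p), |w| = 4p ≥ p.
Write w = xyz as guaranteed by the lemma, with |xy| ≤ p and |y| ≥ 1.
Since the first p symbols of w are all a's and |xy| ≤ p, y lies entirely in the leading a-block: y = a^k for some k with 1 ≤ k ≤ p.
Consider xy^2z = a^{p+k} b^p c^{2p}. Now the a- and b-counts sum to 2p+k, but the c-count is 2p ≠ 2p+k. So xy^2z ∉ L.
Contradiction. Therefore L is not regular.

a^{p+k} b^p c^{2p}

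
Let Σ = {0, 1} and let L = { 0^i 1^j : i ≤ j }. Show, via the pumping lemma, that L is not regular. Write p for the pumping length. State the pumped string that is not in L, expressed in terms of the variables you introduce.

0^{p+k} 1^p

Toward a contradiction, assume L is regular with pumping length p.
Choose w = 0^p 1^p ∈ L, with |w| = 2p ≥ p.
The pumping lemma gives a decomposition w = xyz where |xy| ≤ p and |y| > 0.
Since the first p symbols of w are all 0's and |xy| ≤ p, y lies entirely in the leading 0-block: y = 0^k for some k with 1 ≤ k ≤ p.
Consider xy^2z = 0^{p+k} 1^p. Since k ≥ 1, the 0-count p+k exceeds the 1-count p, so i ≤ j fails; thus xy^2z ∉ L.
Contradiction. Therefore L is not regular.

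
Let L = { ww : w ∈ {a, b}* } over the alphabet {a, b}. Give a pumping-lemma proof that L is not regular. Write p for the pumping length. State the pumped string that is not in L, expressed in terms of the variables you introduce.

a^{p+k} b^p a^p b^p

Assume L is regular. Let p be the pumping length given by the pumping lemma.
Take w = a^p b^p a^p b^p = uu where u = a^pb^p; then w ∈ L and |w| = 4p ≥ p.
By the pumping lemma, w = xyz with |xy| ≤ p and y is nonempty.
Because |xy| ≤ p and w begins with p copies of a, we have y = a^k with 1 ≤ k ≤ p.
Pump with i = 2: xy^2z = a^{p+k} b^p a^p b^p, of length 4p+k. Suppose this equals vv. The string starts with a and ends with b, so v does too; thus the boundary between the two copies of v is a b→a transition. There is exactly one such transition, at position 2p+k, so |v| = 2p+k and |vv| = 4p+2k ≠ 4p+k since k ≥ 1. So xy^2z ∉ L.
This is a contradiction; hence L is not regular.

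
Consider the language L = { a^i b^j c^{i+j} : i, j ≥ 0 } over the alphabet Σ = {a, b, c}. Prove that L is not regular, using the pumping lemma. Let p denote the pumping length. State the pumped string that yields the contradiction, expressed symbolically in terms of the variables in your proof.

Toward a contradiction, assume L is regular with pumping length p.
Take w = a^p b^p c^{2p} ∈ L (with i=j=p, i+j=2p), |w| = 4p ≥ p.
The pumping lemma gives a decomposition w = xyz where |xy| ≤ p and |y| > 0.
Since the first p symbols of w are all a's and |xy| ≤ p, y lies entirely in the leading a-block: y = a^k for some k with 1 ≤ k ≤ p.
Consider xy^2z = a^{p+k} b^p c^{2p}. Now the a- and b-counts sum to 2p+k, but the c-count is 2p ≠ 2p+k. So xy^2z ∉ L.
Contradiction. Therefore L is not regular.

a^{p+k} b^p c^{2p}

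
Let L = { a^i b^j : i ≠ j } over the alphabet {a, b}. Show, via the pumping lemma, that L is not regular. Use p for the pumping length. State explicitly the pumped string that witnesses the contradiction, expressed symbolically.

Suppose for contradiction that L is regular, and let p be the pumping length.
Choose w = a^p b^{p+p!}. Since p ≠ p+p!, w ∈ L; and |w| ≥ p.
The pumping lemma gives a decomposition w = xyz where |xy| ≤ p and y is nonempty.
Since the first p symbols of w are all a's and |xy| ≤ p, y lies entirely in the leading a-block: y = a^k for some k with 1 ≤ k ≤ p.
Since 1 ≤ k ≤ p, k divides p!; set t = 1 + p!/k. Then xy^t z has p + (p!/k)·k = p + p! copies of a. Now the a-count equals the b-count, so i ≠ j fails. So xy^t z = a^{p+p!} b^{p+p!} ∉ L.
This contradicts the pumping lemma, so L is not regular.

a^{p+p!} b^{p+p!}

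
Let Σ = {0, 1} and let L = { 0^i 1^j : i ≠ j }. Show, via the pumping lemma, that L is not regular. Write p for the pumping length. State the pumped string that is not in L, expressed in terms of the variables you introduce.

0^{p+p!} 1^{p+p!}

Assume L is regular. Let p be the pumping length given by the pumping lemma.
Choose w = 0^p 1^{p+p!}. Since p ≠ p+p!, w ∈ L; and |w| ≥ p.
By the pumping lemma, w = xyz with |xy| ≤ p and |y| > 0.
Because |xy| ≤ p and w begins with p copies of 0, we have y = 0^k with 1 ≤ k ≤ p.
Since 1 ≤ k ≤ p, k divides p!; set t = 1 + p!/k. Then xy^t z has p + (p!/k)·k = p + p! copies of 0. Now the 0-count equals the 1-count, so i ≠ j fails. So xy^t z = 0^{p+p!} 1^{p+p!} ∉ L.
This is a contradiction; hence L is not regular.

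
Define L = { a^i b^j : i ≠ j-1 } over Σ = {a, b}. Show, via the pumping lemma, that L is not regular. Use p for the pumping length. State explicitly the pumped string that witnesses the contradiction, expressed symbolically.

Assume L is regular; let p be its pumping constant.
Choose w = a^p b^{p+p!+1}. Since p ≠ (p+p!+1)-1 = p+p!, w ∈ L; and |w| ≥ p.
The pumping lemma gives a decomposition w = xyz where |xy| ≤ p and |y| ≥ 1.
Since the first p symbols of w are all a's and |xy| ≤ p, y lies entirely in the leading a-block: y = a^k for some k with 1 ≤ k ≤ p.
Since 1 ≤ k ≤ p, k divides p!; set t = 1 + p!/k. Then xy^t z has p + (p!/k)·k = p + p! copies of a. Now the a-count is p+p! and (b-count)-1 = (p+p!+1)-1 = p+p!, so i ≠ j-1 fails. So xy^t z = a^{p+p!} b^{p+p!+1} ∉ L.
This is a contradiction; hence L is not regular.

a^{p+p!} b^{p+p!+1}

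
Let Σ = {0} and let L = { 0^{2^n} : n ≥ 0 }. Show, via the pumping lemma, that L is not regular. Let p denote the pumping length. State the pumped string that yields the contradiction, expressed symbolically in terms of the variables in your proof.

Suppose for contradiction that L is regular, and let p be the pumping length.
Take w = 0^{2^p} ∈ L with |w| = 2^p ≥ p.
Write w = xyz as guaranteed by the lemma, with |xy| ≤ p and y is nonempty.
Then y = 0^k for some k with 1 ≤ k ≤ p.
Pump with i = 2: xy^2z = 0^{2^p+k}. Since 1 ≤ k ≤ p < 2^p, we have 2^p < 2^p+k < 2^{p+1}, so 2^p+k is not a power of 2. So xy^2z ∉ L.
Contradiction. Therefore L is not regular.

0^{2^p+k}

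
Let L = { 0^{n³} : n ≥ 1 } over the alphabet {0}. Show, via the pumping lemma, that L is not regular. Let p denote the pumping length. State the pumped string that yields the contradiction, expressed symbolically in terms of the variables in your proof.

Assume L is regular. Let p be the pumping length given by the pumping lemma.
Take w = 0^{p³} ∈ L with |w| = p³ ≥ p.
By the pumping lemma, w = xyz with |xy| ≤ p and |y| > 0.
Then y = 0^k for some k with 1 ≤ k ≤ p.
Pump with i = 2: xy^2z = 0^{p³+k}. Since 1 ≤ k ≤ p, p³ < p³+k ≤ p³+p < p³+3p²+3p+1 = (p+1)³, so p³+k is not a perfect cube. So xy^2z ∉ L.
Contradiction. Therefore L is not regular.

0^{p³+k}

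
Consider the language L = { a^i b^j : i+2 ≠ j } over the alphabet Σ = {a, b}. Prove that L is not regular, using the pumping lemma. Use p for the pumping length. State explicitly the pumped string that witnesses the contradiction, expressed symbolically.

Toward a contradiction, assume L is regular with pumping length p.
Choose w = a^p b^{p+p!+2}. Since p ≠ (p+p!+2)-2 = p+p!, w ∈ L; and |w| ≥ p.
Write w = xyz as guaranteed by the lemma, with |xy| ≤ p and |y| ≥ 1.
Because |xy| ≤ p and w begins with p copies of a, we have y = a^k with 1 ≤ k ≤ p.
Since 1 ≤ k ≤ p, k divides p!; set t = 1 + p!/k. Then xy^t z has p + (p!/k)·k = p + p! copies of a. Now the a-count is p+p! and (b-count)-2 = (p+p!+2)-2 = p+p!, so i+2 ≠ j fails. So xy^t z = a^{p+p!} b^{p+p!+2} ∉ L.
Contradiction. Therefore L is not regular.

a^{p+p!} b^{p+p!+2}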